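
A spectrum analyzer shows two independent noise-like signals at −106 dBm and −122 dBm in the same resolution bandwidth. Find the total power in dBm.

−105.9 dBm

Convert to linear, add, convert back:
P₁ = 2.51×10⁻¹⁴ W, P₂ = 6.31×10⁻¹⁶ W
P_tot = 2.57×10⁻¹⁴ W → 10 log₁₀(P_tot / 10⁻³) = −105.9 dBm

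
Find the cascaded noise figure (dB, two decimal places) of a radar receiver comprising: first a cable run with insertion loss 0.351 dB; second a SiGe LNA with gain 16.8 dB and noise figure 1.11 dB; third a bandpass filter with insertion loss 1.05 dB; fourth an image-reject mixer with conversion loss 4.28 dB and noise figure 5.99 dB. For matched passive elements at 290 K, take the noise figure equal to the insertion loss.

1.74 dB

Convert to linear (a loss of L dB is a gain of −L dB): F_i = 10^(NF_i/10), G_i = 10^(G_i,dB/10)
  Stage 1: F_1 = 10^(0.351/10) = 1.084, G_1 = 10^(−0.351/10) = 0.9224
  Stage 2: F_2 = 10^(1.11/10) = 1.291, G_2 = 10^(16.8/10) = 47.86
  Stage 3: F_3 = 10^(1.05/10) = 1.274, G_3 = 10^(−1.05/10) = 0.7852
  Stage 4: F_4 = 10^(5.99/10) = 3.972, G_4 = 10^(−4.28/10) = 0.3733
Friis cascade:
  F = 1.084 + (1.291 − 1)/0.9224 + (1.274 − 1)/44.15 + (3.972 − 1)/34.67 = 1.492
NF = 10 log₁₀(1.492) = 1.74 dB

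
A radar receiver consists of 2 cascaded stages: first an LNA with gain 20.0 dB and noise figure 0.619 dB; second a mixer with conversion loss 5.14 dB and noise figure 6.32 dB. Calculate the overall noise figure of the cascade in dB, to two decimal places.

0.74 dB

Convert to linear (a loss of L dB is a gain of −L dB): F_i = 10^(NF_i/10), G_i = 10^(G_i,dB/10)
  Stage 1: F_1 = 10^(0.619/10) = 1.153, G_1 = 10^(20.0/10) = 100.0
  Stage 2: F_2 = 10^(6.32/10) = 4.285, G_2 = 10^(−5.14/10) = 0.3062
Friis cascade:
  F = 1.153 + (4.285 − 1)/100.0 = 1.186
NF = 10 log₁₀(1.186) = 0.74 dB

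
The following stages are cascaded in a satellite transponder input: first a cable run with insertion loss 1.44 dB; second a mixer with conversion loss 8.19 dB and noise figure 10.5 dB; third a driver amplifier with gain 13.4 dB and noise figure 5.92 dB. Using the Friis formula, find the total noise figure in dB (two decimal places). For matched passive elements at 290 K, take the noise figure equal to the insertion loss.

16.27 dB

Convert to linear (a loss of L dB is a gain of −L dB): F_i = 10^(NF_i/10), G_i = 10^(G_i,dB/10)
  Stage 1: F_1 = 10^(1.44/10) = 1.393, G_1 = 10^(−1.44/10) = 0.7178
  Stage 2: F_2 = 10^(10.5/10) = 11.22, G_2 = 10^(−8.19/10) = 0.1517
  Stage 3: F_3 = 10^(5.92/10) = 3.908, G_3 = 10^(13.4/10) = 21.88
Friis cascade:
  F = 1.393 + (11.22 − 1)/0.7178 + (3.908 − 1)/0.1089 = 42.34
NF = 10 log₁₀(42.34) = 16.27 dB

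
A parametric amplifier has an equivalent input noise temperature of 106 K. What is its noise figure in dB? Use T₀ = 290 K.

F = 1 + T_e/T₀ = 1 + 106/290 = 1.36552
NF = 10 log₁₀(1.36552) = 1.35 dB

1.35 dB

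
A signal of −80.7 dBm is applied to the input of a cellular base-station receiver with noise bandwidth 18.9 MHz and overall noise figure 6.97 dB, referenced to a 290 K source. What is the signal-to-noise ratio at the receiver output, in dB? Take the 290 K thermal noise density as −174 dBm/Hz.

Noise floor: N = −174 + 10 log₁₀(B) + NF
10 log₁₀(1.89×10⁷) = 72.76 dB
N = −174 + 72.76 + 6.97 = −94.27 dBm
SNR = P_sig − N = −80.7 − (−94.27) = 13.57 dB → 13.6 dB

13.6 dB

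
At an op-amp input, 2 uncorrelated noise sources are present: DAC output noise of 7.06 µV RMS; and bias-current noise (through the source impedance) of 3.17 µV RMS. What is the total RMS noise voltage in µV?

7.74 µV

Uncorrelated sources add in power (mean-square): V_tot = √(ΣV_i²)
V_tot = √[(7.06×10⁻⁶)² + (3.17×10⁻⁶)²] = 7.74×10⁻⁶ V = 7.74 µV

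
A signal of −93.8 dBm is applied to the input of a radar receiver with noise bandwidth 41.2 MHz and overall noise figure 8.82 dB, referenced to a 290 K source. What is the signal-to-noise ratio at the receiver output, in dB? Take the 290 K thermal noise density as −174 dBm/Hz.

Noise floor: N = −174 + 10 log₁₀(B) + NF
10 log₁₀(4.12×10⁷) = 76.15 dB
N = −174 + 76.15 + 8.82 = −89.03 dBm
SNR = P_sig − N = −93.8 − (−89.03) = −4.77 dB → −4.8 dB

−4.8 dB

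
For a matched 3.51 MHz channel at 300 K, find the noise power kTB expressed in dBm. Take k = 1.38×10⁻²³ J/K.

−108.4 dBm

P_n = kTB = 1.38×10⁻²³ × 300 × 3.51×10⁶ = 1.45×10⁻¹⁴ W
In dBm: 10 log₁₀(1.45×10⁻¹⁴ / 10⁻³) = −108.4 dBm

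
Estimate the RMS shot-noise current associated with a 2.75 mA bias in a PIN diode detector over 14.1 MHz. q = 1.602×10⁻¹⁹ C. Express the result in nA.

I_n = √(2qI·B)
2qI·B = 2 × 1.602×10⁻¹⁹ × 2.75×10⁻³ × 1.41×10⁷ = 1.24×10⁻¹⁴ A²
I_n = √(1.24×10⁻¹⁴) = 1.11×10⁻⁷ A = 111 nA

111 nA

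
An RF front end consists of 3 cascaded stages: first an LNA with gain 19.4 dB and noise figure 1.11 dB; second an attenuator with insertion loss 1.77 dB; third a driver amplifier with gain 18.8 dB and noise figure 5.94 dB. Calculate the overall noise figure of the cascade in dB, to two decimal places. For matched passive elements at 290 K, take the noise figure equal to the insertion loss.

Convert to linear (a loss of L dB is a gain of −L dB): F_i = 10^(NF_i/10), G_i = 10^(G_i,dB/10)
  Stage 1: F_1 = 10^(1.11/10) = 1.291, G_1 = 10^(19.4/10) = 87.10
  Stage 2: F_2 = 10^(1.77/10) = 1.503, G_2 = 10^(−1.77/10) = 0.6653
  Stage 3: F_3 = 10^(5.94/10) = 3.926, G_3 = 10^(18.8/10) = 75.86
Friis cascade:
  F = 1.291 + (1.503 − 1)/87.10 + (3.926 − 1)/57.94 = 1.348
NF = 10 log₁₀(1.348) = 1.30 dB

1.30 dB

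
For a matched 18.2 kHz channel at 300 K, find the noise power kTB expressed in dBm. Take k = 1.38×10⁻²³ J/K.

−131.2 dBm

P_n = kTB = 1.38×10⁻²³ × 300 × 1.82×10⁴ = 7.53×10⁻¹⁷ W
In dBm: 10 log₁₀(7.53×10⁻¹⁷ / 10⁻³) = −131.2 dBm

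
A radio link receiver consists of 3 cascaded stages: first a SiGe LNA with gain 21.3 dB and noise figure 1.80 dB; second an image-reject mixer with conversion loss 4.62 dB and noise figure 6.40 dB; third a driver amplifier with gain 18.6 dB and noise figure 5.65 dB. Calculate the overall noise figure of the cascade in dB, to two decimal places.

2.03 dB

Convert to linear (a loss of L dB is a gain of −L dB): F_i = 10^(NF_i/10), G_i = 10^(G_i,dB/10)
  Stage 1: F_1 = 10^(1.80/10) = 1.514, G_1 = 10^(21.3/10) = 134.9
  Stage 2: F_2 = 10^(6.40/10) = 4.365, G_2 = 10^(−4.62/10) = 0.3451
  Stage 3: F_3 = 10^(5.65/10) = 3.673, G_3 = 10^(18.6/10) = 72.44
Friis cascade:
  F = 1.514 + (4.365 − 1)/134.9 + (3.673 − 1)/46.56 = 1.596
NF = 10 log₁₀(1.596) = 2.03 dB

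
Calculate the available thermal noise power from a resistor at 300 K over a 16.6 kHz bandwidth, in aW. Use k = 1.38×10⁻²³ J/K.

68.7 aW

P_n = kTB = 1.38×10⁻²³ × 300 × 1.66×10⁴ = 6.87×10⁻¹⁷ W = 68.7 aW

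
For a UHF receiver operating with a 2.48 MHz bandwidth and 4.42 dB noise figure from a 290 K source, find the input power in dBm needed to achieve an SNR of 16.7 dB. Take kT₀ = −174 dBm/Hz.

−88.9 dBm

Sensitivity = −174 + 10 log₁₀(B) + NF + SNR_min
= −174 + 63.94 + 4.42 + 16.7
= −88.94 dBm → −88.9 dBm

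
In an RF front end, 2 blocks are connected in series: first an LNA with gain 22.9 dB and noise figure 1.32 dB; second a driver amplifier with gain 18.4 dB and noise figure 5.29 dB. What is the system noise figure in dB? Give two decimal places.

Convert to linear (a loss of L dB is a gain of −L dB): F_i = 10^(NF_i/10), G_i = 10^(G_i,dB/10)
  Stage 1: F_1 = 10^(1.32/10) = 1.355, G_1 = 10^(22.9/10) = 195.0
  Stage 2: F_2 = 10^(5.29/10) = 3.381, G_2 = 10^(18.4/10) = 69.18
Friis cascade:
  F = 1.355 + (3.381 − 1)/195.0 = 1.367
NF = 10 log₁₀(1.367) = 1.36 dB

1.36 dB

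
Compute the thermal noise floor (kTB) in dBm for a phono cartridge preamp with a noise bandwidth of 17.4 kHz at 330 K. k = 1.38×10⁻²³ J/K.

P_n = kTB = 1.38×10⁻²³ × 330 × 1.74×10⁴ = 7.92×10⁻¹⁷ W
In dBm: 10 log₁₀(7.92×10⁻¹⁷ / 10⁻³) = −131.0 dBm

−131.0 dBm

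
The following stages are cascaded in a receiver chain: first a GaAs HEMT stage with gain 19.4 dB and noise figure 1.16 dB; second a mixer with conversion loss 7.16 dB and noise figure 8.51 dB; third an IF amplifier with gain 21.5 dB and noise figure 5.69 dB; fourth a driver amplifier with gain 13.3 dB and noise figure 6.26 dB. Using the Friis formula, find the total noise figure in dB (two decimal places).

1.87 dB

Convert to linear (a loss of L dB is a gain of −L dB): F_i = 10^(NF_i/10), G_i = 10^(G_i,dB/10)
  Stage 1: F_1 = 10^(1.16/10) = 1.306, G_1 = 10^(19.4/10) = 87.10
  Stage 2: F_2 = 10^(8.51/10) = 7.096, G_2 = 10^(−7.16/10) = 0.1923
  Stage 3: F_3 = 10^(5.69/10) = 3.707, G_3 = 10^(21.5/10) = 141.3
  Stage 4: F_4 = 10^(6.26/10) = 4.227, G_4 = 10^(13.3/10) = 21.38
Friis cascade:
  F = 1.306 + (7.096 − 1)/87.10 + (3.707 − 1)/16.75 + (4.227 − 1)/2366 = 1.539
NF = 10 log₁₀(1.539) = 1.87 dB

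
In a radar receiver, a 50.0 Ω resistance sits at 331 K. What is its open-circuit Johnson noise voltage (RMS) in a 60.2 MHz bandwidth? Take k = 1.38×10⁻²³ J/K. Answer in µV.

7.42 µV

V_n = √(4kTRB)
4kTRB = 4 × 1.38×10⁻²³ × 331 × 5.00×10¹ × 6.02×10⁷ = 5.50×10⁻¹¹ V²
V_n = √(5.50×10⁻¹¹) = 7.42×10⁻⁶ V = 7.42 µV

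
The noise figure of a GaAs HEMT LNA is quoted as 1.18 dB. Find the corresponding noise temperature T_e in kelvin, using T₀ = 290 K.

F = 10^(1.18/10) = 1.3122
T_e = (F − 1)·T₀ = (1.3122 − 1) × 290 = 90.5 K

90.5 K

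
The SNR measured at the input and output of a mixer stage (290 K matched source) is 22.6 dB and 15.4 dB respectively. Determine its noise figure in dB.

7.2 dB

NF (dB) = SNR_in(dB) − SNR_out(dB) when the source is at T₀
NF = 22.6 − 15.4 = 7.2 dB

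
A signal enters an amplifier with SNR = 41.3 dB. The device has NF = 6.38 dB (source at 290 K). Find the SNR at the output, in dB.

By definition F = SNR_in/SNR_out, so in dB: SNR_out = SNR_in − NF
SNR_out = 41.3 − 6.38 = 34.92 dB

34.92 dB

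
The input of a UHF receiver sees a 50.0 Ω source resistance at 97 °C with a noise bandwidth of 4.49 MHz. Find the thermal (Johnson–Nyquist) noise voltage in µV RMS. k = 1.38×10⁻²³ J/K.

T = 97 °C + 273.15 = 370.15 K
V_n = √(4kTRB)
4kTRB = 4 × 1.38×10⁻²³ × 370.15 × 5.00×10¹ × 4.49×10⁶ = 4.59×10⁻¹² V²
V_n = √(4.59×10⁻¹²) = 2.14×10⁻⁶ V = 2.14 µV

2.14 µV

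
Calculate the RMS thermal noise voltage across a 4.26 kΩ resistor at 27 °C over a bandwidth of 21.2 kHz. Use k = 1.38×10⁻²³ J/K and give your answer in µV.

T = 27 °C + 273.15 = 300.15 K
V_n = √(4kTRB)
4kTRB = 4 × 1.38×10⁻²³ × 300.15 × 4.26×10³ × 2.12×10⁴ = 1.50×10⁻¹² V²
V_n = √(1.50×10⁻¹²) = 1.22×10⁻⁶ V = 1.22 µV

1.22 µV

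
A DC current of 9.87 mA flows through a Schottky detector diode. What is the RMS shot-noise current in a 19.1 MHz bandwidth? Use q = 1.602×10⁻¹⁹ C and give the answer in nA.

246 nA

I_n = √(2qI·B)
2qI·B = 2 × 1.602×10⁻¹⁹ × 9.87×10⁻³ × 1.91×10⁷ = 6.04×10⁻¹⁴ A²
I_n = √(6.04×10⁻¹⁴) = 2.46×10⁻⁷ A = 246 nA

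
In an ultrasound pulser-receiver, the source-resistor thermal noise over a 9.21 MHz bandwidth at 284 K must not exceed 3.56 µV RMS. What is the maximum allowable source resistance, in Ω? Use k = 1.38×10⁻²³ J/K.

87.8 Ω

Johnson–Nyquist: V_n = √(4kTRB) ⇒ R = V_n² / (4kTB)
4kTB = 4 × 1.38×10⁻²³ × 284 × 9.21×10⁶ = 1.44×10⁻¹³
R = (3.56×10⁻⁶)² / 1.44×10⁻¹³ = 8.78×10¹ Ω = 87.8 Ω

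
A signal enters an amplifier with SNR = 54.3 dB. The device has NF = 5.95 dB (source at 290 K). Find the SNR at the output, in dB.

48.35 dB

By definition F = SNR_in/SNR_out, so in dB: SNR_out = SNR_in − NF
SNR_out = 54.3 − 5.95 = 48.35 dB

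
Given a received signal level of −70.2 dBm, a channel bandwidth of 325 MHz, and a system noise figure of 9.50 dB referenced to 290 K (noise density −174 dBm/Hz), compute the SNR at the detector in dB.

Noise floor: N = −174 + 10 log₁₀(B) + NF
10 log₁₀(3.25×10⁸) = 85.12 dB
N = −174 + 85.12 + 9.50 = −79.38 dBm
SNR = P_sig − N = −70.2 − (−79.38) = 9.18 dB → 9.2 dB

9.2 dB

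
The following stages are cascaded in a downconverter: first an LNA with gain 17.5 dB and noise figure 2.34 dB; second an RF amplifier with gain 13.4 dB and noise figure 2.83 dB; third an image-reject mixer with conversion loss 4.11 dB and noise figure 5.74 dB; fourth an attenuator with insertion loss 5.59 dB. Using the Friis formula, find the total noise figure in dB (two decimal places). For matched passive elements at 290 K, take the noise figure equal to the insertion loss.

Convert to linear (a loss of L dB is a gain of −L dB): F_i = 10^(NF_i/10), G_i = 10^(G_i,dB/10)
  Stage 1: F_1 = 10^(2.34/10) = 1.714, G_1 = 10^(17.5/10) = 56.23
  Stage 2: F_2 = 10^(2.83/10) = 1.919, G_2 = 10^(13.4/10) = 21.88
  Stage 3: F_3 = 10^(5.74/10) = 3.750, G_3 = 10^(−4.11/10) = 0.3882
  Stage 4: F_4 = 10^(5.59/10) = 3.622, G_4 = 10^(−5.59/10) = 0.2761
Friis cascade:
  F = 1.714 + (1.919 − 1)/56.23 + (3.750 − 1)/1230 + (3.622 − 1)/477.5 = 1.738
NF = 10 log₁₀(1.738) = 2.40 dB

2.40 dB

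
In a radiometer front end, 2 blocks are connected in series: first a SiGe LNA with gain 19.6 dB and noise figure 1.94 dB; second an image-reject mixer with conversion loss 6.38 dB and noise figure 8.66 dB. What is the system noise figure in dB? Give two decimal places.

Convert to linear (a loss of L dB is a gain of −L dB): F_i = 10^(NF_i/10), G_i = 10^(G_i,dB/10)
  Stage 1: F_1 = 10^(1.94/10) = 1.563, G_1 = 10^(19.6/10) = 91.20
  Stage 2: F_2 = 10^(8.66/10) = 7.345, G_2 = 10^(−6.38/10) = 0.2301
Friis cascade:
  F = 1.563 + (7.345 − 1)/91.20 = 1.633
NF = 10 log₁₀(1.633) = 2.13 dB

2.13 dB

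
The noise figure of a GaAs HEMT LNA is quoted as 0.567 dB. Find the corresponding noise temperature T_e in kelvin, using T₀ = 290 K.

40.4 K

F = 10^(0.567/10) = 1.13946
T_e = (F − 1)·T₀ = (1.13946 − 1) × 290 = 40.4 K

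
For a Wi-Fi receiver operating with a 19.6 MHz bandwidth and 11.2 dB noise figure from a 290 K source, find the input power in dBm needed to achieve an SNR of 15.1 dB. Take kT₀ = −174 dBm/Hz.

Sensitivity = −174 + 10 log₁₀(B) + NF + SNR_min
= −174 + 72.92 + 11.2 + 15.1
= −74.78 dBm → −74.8 dBm

−74.8 dBm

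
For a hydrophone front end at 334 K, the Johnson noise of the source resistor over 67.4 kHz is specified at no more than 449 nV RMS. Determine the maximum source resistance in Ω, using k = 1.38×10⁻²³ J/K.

162 Ω

Johnson–Nyquist: V_n = √(4kTRB) ⇒ R = V_n² / (4kTB)
4kTB = 4 × 1.38×10⁻²³ × 334 × 6.74×10⁴ = 1.24×10⁻¹⁵
R = (4.49×10⁻⁷)² / 1.24×10⁻¹⁵ = 1.62×10² Ω = 162 Ω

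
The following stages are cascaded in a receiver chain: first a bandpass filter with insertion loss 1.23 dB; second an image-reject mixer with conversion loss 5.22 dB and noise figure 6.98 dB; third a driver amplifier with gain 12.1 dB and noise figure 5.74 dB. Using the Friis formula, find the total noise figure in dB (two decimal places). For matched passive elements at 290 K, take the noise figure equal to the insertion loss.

Convert to linear (a loss of L dB is a gain of −L dB): F_i = 10^(NF_i/10), G_i = 10^(G_i,dB/10)
  Stage 1: F_1 = 10^(1.23/10) = 1.327, G_1 = 10^(−1.23/10) = 0.7534
  Stage 2: F_2 = 10^(6.98/10) = 4.989, G_2 = 10^(−5.22/10) = 0.3006
  Stage 3: F_3 = 10^(5.74/10) = 3.750, G_3 = 10^(12.1/10) = 16.22
Friis cascade:
  F = 1.327 + (4.989 − 1)/0.7534 + (3.750 − 1)/0.2265 = 18.76
NF = 10 log₁₀(18.76) = 12.73 dB

12.73 dB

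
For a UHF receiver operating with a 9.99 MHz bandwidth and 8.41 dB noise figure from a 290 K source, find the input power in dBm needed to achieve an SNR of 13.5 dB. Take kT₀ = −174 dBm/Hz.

−82.1 dBm

Sensitivity = −174 + 10 log₁₀(B) + NF + SNR_min
= −174 + 70 + 8.41 + 13.5
= −82.09 dBm → −82.1 dBm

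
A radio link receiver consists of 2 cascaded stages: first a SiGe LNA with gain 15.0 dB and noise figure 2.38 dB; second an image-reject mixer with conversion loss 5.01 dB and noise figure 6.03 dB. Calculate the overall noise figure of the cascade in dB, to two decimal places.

Convert to linear (a loss of L dB is a gain of −L dB): F_i = 10^(NF_i/10), G_i = 10^(G_i,dB/10)
  Stage 1: F_1 = 10^(2.38/10) = 1.730, G_1 = 10^(15.0/10) = 31.62
  Stage 2: F_2 = 10^(6.03/10) = 4.009, G_2 = 10^(−5.01/10) = 0.3155
Friis cascade:
  F = 1.730 + (4.009 − 1)/31.62 = 1.825
NF = 10 log₁₀(1.825) = 2.61 dB

2.61 dB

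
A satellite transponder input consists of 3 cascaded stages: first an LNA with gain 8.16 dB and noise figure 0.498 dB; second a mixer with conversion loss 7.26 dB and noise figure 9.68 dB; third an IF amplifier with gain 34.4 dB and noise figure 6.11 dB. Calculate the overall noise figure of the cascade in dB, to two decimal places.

6.90 dB

Convert to linear (a loss of L dB is a gain of −L dB): F_i = 10^(NF_i/10), G_i = 10^(G_i,dB/10)
  Stage 1: F_1 = 10^(0.498/10) = 1.122, G_1 = 10^(8.16/10) = 6.546
  Stage 2: F_2 = 10^(9.68/10) = 9.290, G_2 = 10^(−7.26/10) = 0.1879
  Stage 3: F_3 = 10^(6.11/10) = 4.083, G_3 = 10^(34.4/10) = 2754
Friis cascade:
  F = 1.122 + (9.290 − 1)/6.546 + (4.083 − 1)/1.230 = 4.894
NF = 10 log₁₀(4.894) = 6.90 dB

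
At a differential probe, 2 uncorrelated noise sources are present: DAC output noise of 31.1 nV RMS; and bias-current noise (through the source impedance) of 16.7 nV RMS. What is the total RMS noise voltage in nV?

35.3 nV

Uncorrelated sources add in power (mean-square): V_tot = √(ΣV_i²)
V_tot = √[(3.11×10⁻⁸)² + (1.67×10⁻⁸)²] = 3.53×10⁻⁸ V = 35.3 nV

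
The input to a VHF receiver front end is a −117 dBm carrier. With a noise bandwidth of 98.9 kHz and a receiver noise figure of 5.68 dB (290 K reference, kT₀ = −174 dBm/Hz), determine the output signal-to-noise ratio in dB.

1.4 dB

Noise floor: N = −174 + 10 log₁₀(B) + NF
10 log₁₀(9.89×10⁴) = 49.95 dB
N = −174 + 49.95 + 5.68 = −118.37 dBm
SNR = P_sig − N = −117 − (−118.37) = 1.37 dB → 1.4 dB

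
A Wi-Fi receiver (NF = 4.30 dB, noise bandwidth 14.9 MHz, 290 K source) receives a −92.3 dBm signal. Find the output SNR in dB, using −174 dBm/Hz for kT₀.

Noise floor: N = −174 + 10 log₁₀(B) + NF
10 log₁₀(1.49×10⁷) = 71.73 dB
N = −174 + 71.73 + 4.30 = −97.97 dBm
SNR = P_sig − N = −92.3 − (−97.97) = 5.67 dB → 5.7 dB

5.7 dB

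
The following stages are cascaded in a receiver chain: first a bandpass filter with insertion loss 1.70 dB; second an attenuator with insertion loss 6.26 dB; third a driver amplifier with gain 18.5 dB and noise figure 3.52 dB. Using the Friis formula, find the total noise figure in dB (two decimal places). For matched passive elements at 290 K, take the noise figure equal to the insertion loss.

11.48 dB

Convert to linear (a loss of L dB is a gain of −L dB): F_i = 10^(NF_i/10), G_i = 10^(G_i,dB/10)
  Stage 1: F_1 = 10^(1.70/10) = 1.479, G_1 = 10^(−1.70/10) = 0.6761
  Stage 2: F_2 = 10^(6.26/10) = 4.227, G_2 = 10^(−6.26/10) = 0.2366
  Stage 3: F_3 = 10^(3.52/10) = 2.249, G_3 = 10^(18.5/10) = 70.79
Friis cascade:
  F = 1.479 + (4.227 − 1)/0.6761 + (2.249 − 1)/0.1600 = 14.06
NF = 10 log₁₀(14.06) = 11.48 dB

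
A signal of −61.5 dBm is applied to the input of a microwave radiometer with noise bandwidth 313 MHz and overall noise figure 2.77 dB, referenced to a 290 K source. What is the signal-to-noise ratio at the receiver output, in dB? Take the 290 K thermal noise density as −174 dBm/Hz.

24.8 dB

Noise floor: N = −174 + 10 log₁₀(B) + NF
10 log₁₀(3.13×10⁸) = 84.96 dB
N = −174 + 84.96 + 2.77 = −86.27 dBm
SNR = P_sig − N = −61.5 − (−86.27) = 24.77 dB → 24.8 dB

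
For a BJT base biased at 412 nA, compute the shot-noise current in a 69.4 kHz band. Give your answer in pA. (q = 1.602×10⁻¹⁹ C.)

I_n = √(2qI·B)
2qI·B = 2 × 1.602×10⁻¹⁹ × 4.12×10⁻⁷ × 6.94×10⁴ = 9.16×10⁻²¹ A²
I_n = √(9.16×10⁻²¹) = 9.57×10⁻¹¹ A = 95.7 pA

95.7 pA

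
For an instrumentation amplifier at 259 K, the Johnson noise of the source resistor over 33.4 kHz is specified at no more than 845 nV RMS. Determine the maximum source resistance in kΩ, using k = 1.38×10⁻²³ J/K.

Johnson–Nyquist: V_n = √(4kTRB) ⇒ R = V_n² / (4kTB)
4kTB = 4 × 1.38×10⁻²³ × 259 × 3.34×10⁴ = 4.78×10⁻¹⁶
R = (8.45×10⁻⁷)² / 4.78×10⁻¹⁶ = 1.50×10³ Ω = 1.50 kΩ

1.50 kΩ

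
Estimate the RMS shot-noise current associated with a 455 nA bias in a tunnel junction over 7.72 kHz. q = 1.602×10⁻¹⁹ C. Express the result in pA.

33.5 pA

I_n = √(2qI·B)
2qI·B = 2 × 1.602×10⁻¹⁹ × 4.55×10⁻⁷ × 7.72×10³ = 1.13×10⁻²¹ A²
I_n = √(1.13×10⁻²¹) = 3.35×10⁻¹¹ A = 33.5 pA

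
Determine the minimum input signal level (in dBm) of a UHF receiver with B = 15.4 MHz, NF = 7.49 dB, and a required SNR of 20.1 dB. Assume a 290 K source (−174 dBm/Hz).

−74.5 dBm

Sensitivity = −174 + 10 log₁₀(B) + NF + SNR_min
= −174 + 71.88 + 7.49 + 20.1
= −74.53 dBm → −74.5 dBm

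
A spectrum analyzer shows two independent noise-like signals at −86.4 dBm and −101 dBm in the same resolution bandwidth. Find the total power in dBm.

Convert to linear, add, convert back:
P₁ = 2.29×10⁻¹² W, P₂ = 7.94×10⁻¹⁴ W
P_tot = 2.37×10⁻¹² W → 10 log₁₀(P_tot / 10⁻³) = −86.3 dBm

−86.3 dBm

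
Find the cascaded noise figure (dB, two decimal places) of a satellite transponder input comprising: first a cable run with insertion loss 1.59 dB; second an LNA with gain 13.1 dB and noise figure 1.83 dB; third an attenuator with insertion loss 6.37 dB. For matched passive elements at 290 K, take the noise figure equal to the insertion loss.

3.86 dB

Convert to linear (a loss of L dB is a gain of −L dB): F_i = 10^(NF_i/10), G_i = 10^(G_i,dB/10)
  Stage 1: F_1 = 10^(1.59/10) = 1.442, G_1 = 10^(−1.59/10) = 0.6934
  Stage 2: F_2 = 10^(1.83/10) = 1.524, G_2 = 10^(13.1/10) = 20.42
  Stage 3: F_3 = 10^(6.37/10) = 4.335, G_3 = 10^(−6.37/10) = 0.2307
Friis cascade:
  F = 1.442 + (1.524 − 1)/0.6934 + (4.335 − 1)/14.16 = 2.433
NF = 10 log₁₀(2.433) = 3.86 dB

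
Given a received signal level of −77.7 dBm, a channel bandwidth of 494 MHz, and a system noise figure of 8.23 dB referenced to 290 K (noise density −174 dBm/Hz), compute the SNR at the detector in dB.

Noise floor: N = −174 + 10 log₁₀(B) + NF
10 log₁₀(4.94×10⁸) = 86.94 dB
N = −174 + 86.94 + 8.23 = −78.83 dBm
SNR = P_sig − N = −77.7 − (−78.83) = 1.13 dB → 1.1 dB

1.1 dB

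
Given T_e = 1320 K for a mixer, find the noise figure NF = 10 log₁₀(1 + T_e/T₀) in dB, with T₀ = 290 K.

F = 1 + T_e/T₀ = 1 + 1320/290 = 5.55172
NF = 10 log₁₀(5.55172) = 7.44 dB

7.44 dB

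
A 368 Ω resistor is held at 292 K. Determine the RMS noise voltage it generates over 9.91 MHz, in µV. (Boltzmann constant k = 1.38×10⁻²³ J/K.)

7.67 µV

V_n = √(4kTRB)
4kTRB = 4 × 1.38×10⁻²³ × 292 × 3.68×10² × 9.91×10⁶ = 5.88×10⁻¹¹ V²
V_n = √(5.88×10⁻¹¹) = 7.67×10⁻⁶ V = 7.67 µV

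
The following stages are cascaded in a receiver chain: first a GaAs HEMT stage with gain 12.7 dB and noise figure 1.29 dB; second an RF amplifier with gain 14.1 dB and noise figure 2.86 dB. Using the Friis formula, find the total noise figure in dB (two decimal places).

Convert to linear (a loss of L dB is a gain of −L dB): F_i = 10^(NF_i/10), G_i = 10^(G_i,dB/10)
  Stage 1: F_1 = 10^(1.29/10) = 1.346, G_1 = 10^(12.7/10) = 18.62
  Stage 2: F_2 = 10^(2.86/10) = 1.932, G_2 = 10^(14.1/10) = 25.70
Friis cascade:
  F = 1.346 + (1.932 − 1)/18.62 = 1.396
NF = 10 log₁₀(1.396) = 1.45 dB

1.45 dB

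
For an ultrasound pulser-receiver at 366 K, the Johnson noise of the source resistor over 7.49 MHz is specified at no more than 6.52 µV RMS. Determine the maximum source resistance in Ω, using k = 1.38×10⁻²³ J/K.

Johnson–Nyquist: V_n = √(4kTRB) ⇒ R = V_n² / (4kTB)
4kTB = 4 × 1.38×10⁻²³ × 366 × 7.49×10⁶ = 1.51×10⁻¹³
R = (6.52×10⁻⁶)² / 1.51×10⁻¹³ = 2.81×10² Ω = 281 Ω

281 Ω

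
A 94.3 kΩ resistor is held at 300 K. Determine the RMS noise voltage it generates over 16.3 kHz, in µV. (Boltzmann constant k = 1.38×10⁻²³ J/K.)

5.05 µV

V_n = √(4kTRB)
4kTRB = 4 × 1.38×10⁻²³ × 300 × 9.43×10⁴ × 1.63×10⁴ = 2.55×10⁻¹¹ V²
V_n = √(2.55×10⁻¹¹) = 5.05×10⁻⁶ V = 5.05 µV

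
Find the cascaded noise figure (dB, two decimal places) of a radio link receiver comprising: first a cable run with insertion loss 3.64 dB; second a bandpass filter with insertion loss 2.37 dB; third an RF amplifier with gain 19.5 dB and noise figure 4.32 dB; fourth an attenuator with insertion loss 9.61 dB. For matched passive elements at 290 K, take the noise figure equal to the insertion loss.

10.47 dB

Convert to linear (a loss of L dB is a gain of −L dB): F_i = 10^(NF_i/10), G_i = 10^(G_i,dB/10)
  Stage 1: F_1 = 10^(3.64/10) = 2.312, G_1 = 10^(−3.64/10) = 0.4325
  Stage 2: F_2 = 10^(2.37/10) = 1.726, G_2 = 10^(−2.37/10) = 0.5794
  Stage 3: F_3 = 10^(4.32/10) = 2.704, G_3 = 10^(19.5/10) = 89.13
  Stage 4: F_4 = 10^(9.61/10) = 9.141, G_4 = 10^(−9.61/10) = 0.1094
Friis cascade:
  F = 2.312 + (1.726 − 1)/0.4325 + (2.704 − 1)/0.2506 + (9.141 − 1)/22.34 = 11.15
NF = 10 log₁₀(11.15) = 10.47 dB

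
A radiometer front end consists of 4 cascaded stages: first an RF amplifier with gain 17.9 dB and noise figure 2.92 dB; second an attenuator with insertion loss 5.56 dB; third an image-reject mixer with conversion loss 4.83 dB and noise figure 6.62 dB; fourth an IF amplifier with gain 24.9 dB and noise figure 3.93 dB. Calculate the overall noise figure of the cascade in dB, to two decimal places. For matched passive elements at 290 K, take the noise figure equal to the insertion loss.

Convert to linear (a loss of L dB is a gain of −L dB): F_i = 10^(NF_i/10), G_i = 10^(G_i,dB/10)
  Stage 1: F_1 = 10^(2.92/10) = 1.959, G_1 = 10^(17.9/10) = 61.66
  Stage 2: F_2 = 10^(5.56/10) = 3.597, G_2 = 10^(−5.56/10) = 0.2780
  Stage 3: F_3 = 10^(6.62/10) = 4.592, G_3 = 10^(−4.83/10) = 0.3289
  Stage 4: F_4 = 10^(3.93/10) = 2.472, G_4 = 10^(24.9/10) = 309.0
Friis cascade:
  F = 1.959 + (3.597 − 1)/61.66 + (4.592 − 1)/17.14 + (2.472 − 1)/5.636 = 2.472
NF = 10 log₁₀(2.472) = 3.93 dB

3.93 dB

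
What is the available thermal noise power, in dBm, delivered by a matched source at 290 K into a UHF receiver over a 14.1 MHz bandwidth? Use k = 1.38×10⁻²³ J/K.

P_n = kTB = 1.38×10⁻²³ × 290 × 1.41×10⁷ = 5.64×10⁻¹⁴ W
In dBm: 10 log₁₀(5.64×10⁻¹⁴ / 10⁻³) = −102.5 dBm

−102.5 dBm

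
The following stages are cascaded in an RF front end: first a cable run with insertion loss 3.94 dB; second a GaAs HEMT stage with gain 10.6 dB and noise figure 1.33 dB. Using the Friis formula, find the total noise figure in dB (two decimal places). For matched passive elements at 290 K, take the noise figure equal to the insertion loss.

5.27 dB

Convert to linear (a loss of L dB is a gain of −L dB): F_i = 10^(NF_i/10), G_i = 10^(G_i,dB/10)
  Stage 1: F_1 = 10^(3.94/10) = 2.477, G_1 = 10^(−3.94/10) = 0.4036
  Stage 2: F_2 = 10^(1.33/10) = 1.358, G_2 = 10^(10.6/10) = 11.48
Friis cascade:
  F = 2.477 + (1.358 − 1)/0.4036 = 3.365
NF = 10 log₁₀(3.365) = 5.27 dB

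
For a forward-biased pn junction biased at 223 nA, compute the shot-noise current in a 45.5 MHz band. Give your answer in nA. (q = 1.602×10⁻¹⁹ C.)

1.80 nA

I_n = √(2qI·B)
2qI·B = 2 × 1.602×10⁻¹⁹ × 2.23×10⁻⁷ × 4.55×10⁷ = 3.25×10⁻¹⁸ A²
I_n = √(3.25×10⁻¹⁸) = 1.80×10⁻⁹ A = 1.80 nA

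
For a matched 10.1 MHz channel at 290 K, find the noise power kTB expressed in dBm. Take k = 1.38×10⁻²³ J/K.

P_n = kTB = 1.38×10⁻²³ × 290 × 1.01×10⁷ = 4.04×10⁻¹⁴ W
In dBm: 10 log₁₀(4.04×10⁻¹⁴ / 10⁻³) = −103.9 dBm

−103.9 dBm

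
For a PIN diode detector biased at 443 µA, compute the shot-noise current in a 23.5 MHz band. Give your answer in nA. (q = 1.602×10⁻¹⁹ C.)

57.8 nA

I_n = √(2qI·B)
2qI·B = 2 × 1.602×10⁻¹⁹ × 4.43×10⁻⁴ × 2.35×10⁷ = 3.34×10⁻¹⁵ A²
I_n = √(3.34×10⁻¹⁵) = 5.78×10⁻⁸ A = 57.8 nA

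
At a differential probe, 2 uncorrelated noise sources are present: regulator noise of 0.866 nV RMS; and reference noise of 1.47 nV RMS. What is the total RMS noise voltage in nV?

1.71 nV

Uncorrelated sources add in power (mean-square): V_tot = √(ΣV_i²)
V_tot = √[(8.66×10⁻¹⁰)² + (1.47×10⁻⁹)²] = 1.71×10⁻⁹ V = 1.71 nV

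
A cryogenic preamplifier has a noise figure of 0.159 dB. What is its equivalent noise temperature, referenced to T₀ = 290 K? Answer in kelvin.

10.8 K

F = 10^(0.159/10) = 1.03729
T_e = (F − 1)·T₀ = (1.03729 − 1) × 290 = 10.8 K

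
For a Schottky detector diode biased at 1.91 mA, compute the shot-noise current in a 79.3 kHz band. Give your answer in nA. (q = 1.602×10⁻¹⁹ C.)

I_n = √(2qI·B)
2qI·B = 2 × 1.602×10⁻¹⁹ × 1.91×10⁻³ × 7.93×10⁴ = 4.85×10⁻¹⁷ A²
I_n = √(4.85×10⁻¹⁷) = 6.97×10⁻⁹ A = 6.97 nA

6.97 nA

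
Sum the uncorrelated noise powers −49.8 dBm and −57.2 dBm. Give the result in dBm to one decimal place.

−49.1 dBm

Convert to linear, add, convert back:
P₁ = 1.05×10⁻⁸ W, P₂ = 1.91×10⁻⁹ W
P_tot = 1.24×10⁻⁸ W → 10 log₁₀(P_tot / 10⁻³) = −49.1 dBm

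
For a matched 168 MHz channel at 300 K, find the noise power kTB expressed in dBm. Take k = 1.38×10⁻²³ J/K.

−91.6 dBm

P_n = kTB = 1.38×10⁻²³ × 300 × 1.68×10⁸ = 6.96×10⁻¹³ W
In dBm: 10 log₁₀(6.96×10⁻¹³ / 10⁻³) = −91.6 dBm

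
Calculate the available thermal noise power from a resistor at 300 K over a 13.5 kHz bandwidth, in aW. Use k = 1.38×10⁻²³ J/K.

P_n = kTB = 1.38×10⁻²³ × 300 × 1.35×10⁴ = 5.59×10⁻¹⁷ W = 55.9 aW

55.9 aW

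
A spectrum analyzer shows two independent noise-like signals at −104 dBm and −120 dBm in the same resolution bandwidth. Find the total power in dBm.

−103.9 dBm

Convert to linear, add, convert back:
P₁ = 3.98×10⁻¹⁴ W, P₂ = 1.00×10⁻¹⁵ W
P_tot = 4.08×10⁻¹⁴ W → 10 log₁₀(P_tot / 10⁻³) = −103.9 dBm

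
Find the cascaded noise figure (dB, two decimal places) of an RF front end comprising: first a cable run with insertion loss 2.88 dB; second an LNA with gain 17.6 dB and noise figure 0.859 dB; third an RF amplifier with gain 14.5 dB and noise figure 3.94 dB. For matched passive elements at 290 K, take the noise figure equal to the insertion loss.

3.83 dB

Convert to linear (a loss of L dB is a gain of −L dB): F_i = 10^(NF_i/10), G_i = 10^(G_i,dB/10)
  Stage 1: F_1 = 10^(2.88/10) = 1.941, G_1 = 10^(−2.88/10) = 0.5152
  Stage 2: F_2 = 10^(0.859/10) = 1.219, G_2 = 10^(17.6/10) = 57.54
  Stage 3: F_3 = 10^(3.94/10) = 2.477, G_3 = 10^(14.5/10) = 28.18
Friis cascade:
  F = 1.941 + (1.219 − 1)/0.5152 + (2.477 − 1)/29.65 = 2.415
NF = 10 log₁₀(2.415) = 3.83 dB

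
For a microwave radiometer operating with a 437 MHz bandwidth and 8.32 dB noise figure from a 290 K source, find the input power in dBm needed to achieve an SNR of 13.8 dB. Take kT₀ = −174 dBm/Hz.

Sensitivity = −174 + 10 log₁₀(B) + NF + SNR_min
= −174 + 86.4 + 8.32 + 13.8
= −65.48 dBm → −65.5 dBm

−65.5 dBm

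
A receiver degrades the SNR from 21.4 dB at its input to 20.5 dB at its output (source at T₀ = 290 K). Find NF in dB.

NF (dB) = SNR_in(dB) − SNR_out(dB) when the source is at T₀
NF = 21.4 − 20.5 = 0.9 dB

0.9 dB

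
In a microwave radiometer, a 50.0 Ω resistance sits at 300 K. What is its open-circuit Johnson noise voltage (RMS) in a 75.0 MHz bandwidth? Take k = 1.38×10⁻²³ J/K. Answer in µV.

7.88 µV

V_n = √(4kTRB)
4kTRB = 4 × 1.38×10⁻²³ × 300 × 5.00×10¹ × 7.50×10⁷ = 6.21×10⁻¹¹ V²
V_n = √(6.21×10⁻¹¹) = 7.88×10⁻⁶ V = 7.88 µV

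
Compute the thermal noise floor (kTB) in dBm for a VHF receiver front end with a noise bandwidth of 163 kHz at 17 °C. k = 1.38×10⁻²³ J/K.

T = 17 °C + 273.15 = 290.15 K
P_n = kTB = 1.38×10⁻²³ × 290.15 × 1.63×10⁵ = 6.53×10⁻¹⁶ W
In dBm: 10 log₁₀(6.53×10⁻¹⁶ / 10⁻³) = −121.9 dBm

−121.9 dBm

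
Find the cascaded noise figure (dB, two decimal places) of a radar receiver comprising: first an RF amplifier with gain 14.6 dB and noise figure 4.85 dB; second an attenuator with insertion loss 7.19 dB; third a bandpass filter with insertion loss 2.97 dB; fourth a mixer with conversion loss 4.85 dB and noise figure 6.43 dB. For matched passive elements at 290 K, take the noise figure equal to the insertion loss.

6.63 dB

Convert to linear (a loss of L dB is a gain of −L dB): F_i = 10^(NF_i/10), G_i = 10^(G_i,dB/10)
  Stage 1: F_1 = 10^(4.85/10) = 3.055, G_1 = 10^(14.6/10) = 28.84
  Stage 2: F_2 = 10^(7.19/10) = 5.236, G_2 = 10^(−7.19/10) = 0.1910
  Stage 3: F_3 = 10^(2.97/10) = 1.982, G_3 = 10^(−2.97/10) = 0.5047
  Stage 4: F_4 = 10^(6.43/10) = 4.395, G_4 = 10^(−4.85/10) = 0.3273
Friis cascade:
  F = 3.055 + (5.236 − 1)/28.84 + (1.982 − 1)/5.508 + (4.395 − 1)/2.780 = 4.601
NF = 10 log₁₀(4.601) = 6.63 dB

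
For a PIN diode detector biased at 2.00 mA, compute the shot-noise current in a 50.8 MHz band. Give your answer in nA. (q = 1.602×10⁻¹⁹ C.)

I_n = √(2qI·B)
2qI·B = 2 × 1.602×10⁻¹⁹ × 2.00×10⁻³ × 5.08×10⁷ = 3.26×10⁻¹⁴ A²
I_n = √(3.26×10⁻¹⁴) = 1.80×10⁻⁷ A = 180 nA

180 nA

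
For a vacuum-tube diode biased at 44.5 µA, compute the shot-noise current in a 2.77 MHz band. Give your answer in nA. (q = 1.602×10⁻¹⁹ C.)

I_n = √(2qI·B)
2qI·B = 2 × 1.602×10⁻¹⁹ × 4.45×10⁻⁵ × 2.77×10⁶ = 3.95×10⁻¹⁷ A²
I_n = √(3.95×10⁻¹⁷) = 6.28×10⁻⁹ A = 6.28 nA

6.28 nA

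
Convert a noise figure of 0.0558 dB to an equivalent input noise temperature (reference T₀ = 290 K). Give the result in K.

3.75 K

F = 10^(0.0558/10) = 1.01293
T_e = (F − 1)·T₀ = (1.01293 − 1) × 290 = 3.75 K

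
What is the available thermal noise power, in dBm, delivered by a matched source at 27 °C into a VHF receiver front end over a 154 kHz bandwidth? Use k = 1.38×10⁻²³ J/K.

−122.0 dBm

T = 27 °C + 273.15 = 300.15 K
P_n = kTB = 1.38×10⁻²³ × 300.15 × 1.54×10⁵ = 6.38×10⁻¹⁶ W
In dBm: 10 log₁₀(6.38×10⁻¹⁶ / 10⁻³) = −122.0 dBm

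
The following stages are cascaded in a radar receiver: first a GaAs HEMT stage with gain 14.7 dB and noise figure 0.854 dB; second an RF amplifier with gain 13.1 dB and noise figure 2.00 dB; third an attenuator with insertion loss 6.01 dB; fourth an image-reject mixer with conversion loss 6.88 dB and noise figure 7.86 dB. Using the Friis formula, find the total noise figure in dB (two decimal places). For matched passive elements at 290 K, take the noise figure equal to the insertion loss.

1.06 dB

Convert to linear (a loss of L dB is a gain of −L dB): F_i = 10^(NF_i/10), G_i = 10^(G_i,dB/10)
  Stage 1: F_1 = 10^(0.854/10) = 1.217, G_1 = 10^(14.7/10) = 29.51
  Stage 2: F_2 = 10^(2.00/10) = 1.585, G_2 = 10^(13.1/10) = 20.42
  Stage 3: F_3 = 10^(6.01/10) = 3.990, G_3 = 10^(−6.01/10) = 0.2506
  Stage 4: F_4 = 10^(7.86/10) = 6.109, G_4 = 10^(−6.88/10) = 0.2051
Friis cascade:
  F = 1.217 + (1.585 − 1)/29.51 + (3.990 − 1)/602.6 + (6.109 − 1)/151.0 = 1.276
NF = 10 log₁₀(1.276) = 1.06 dB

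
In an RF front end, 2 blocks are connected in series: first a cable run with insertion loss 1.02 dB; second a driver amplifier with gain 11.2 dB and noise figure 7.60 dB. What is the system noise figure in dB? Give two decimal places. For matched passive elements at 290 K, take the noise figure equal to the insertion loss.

8.62 dB

Convert to linear (a loss of L dB is a gain of −L dB): F_i = 10^(NF_i/10), G_i = 10^(G_i,dB/10)
  Stage 1: F_1 = 10^(1.02/10) = 1.265, G_1 = 10^(−1.02/10) = 0.7907
  Stage 2: F_2 = 10^(7.60/10) = 5.754, G_2 = 10^(11.2/10) = 13.18
Friis cascade:
  F = 1.265 + (5.754 − 1)/0.7907 = 7.278
NF = 10 log₁₀(7.278) = 8.62 dB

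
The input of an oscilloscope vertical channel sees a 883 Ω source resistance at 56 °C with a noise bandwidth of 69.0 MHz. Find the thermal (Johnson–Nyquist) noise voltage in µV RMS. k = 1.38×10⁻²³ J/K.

T = 56 °C + 273.15 = 329.15 K
V_n = √(4kTRB)
4kTRB = 4 × 1.38×10⁻²³ × 329.15 × 8.83×10² × 6.90×10⁷ = 1.11×10⁻⁹ V²
V_n = √(1.11×10⁻⁹) = 3.33×10⁻⁵ V = 33.3 µV

33.3 µV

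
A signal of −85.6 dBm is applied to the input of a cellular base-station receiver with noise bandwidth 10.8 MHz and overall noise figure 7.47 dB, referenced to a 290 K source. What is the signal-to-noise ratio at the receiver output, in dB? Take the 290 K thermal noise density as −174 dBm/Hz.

10.6 dB

Noise floor: N = −174 + 10 log₁₀(B) + NF
10 log₁₀(1.08×10⁷) = 70.33 dB
N = −174 + 70.33 + 7.47 = −96.20 dBm
SNR = P_sig − N = −85.6 − (−96.20) = 10.60 dB → 10.6 dB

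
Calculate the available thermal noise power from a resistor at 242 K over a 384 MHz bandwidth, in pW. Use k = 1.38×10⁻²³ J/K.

P_n = kTB = 1.38×10⁻²³ × 242 × 3.84×10⁸ = 1.28×10⁻¹² W = 1.28 pW

1.28 pW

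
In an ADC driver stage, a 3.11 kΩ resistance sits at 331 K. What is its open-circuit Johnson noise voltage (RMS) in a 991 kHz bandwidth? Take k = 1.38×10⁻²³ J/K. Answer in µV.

7.50 µV

V_n = √(4kTRB)
4kTRB = 4 × 1.38×10⁻²³ × 331 × 3.11×10³ × 9.91×10⁵ = 5.63×10⁻¹¹ V²
V_n = √(5.63×10⁻¹¹) = 7.50×10⁻⁶ V = 7.50 µV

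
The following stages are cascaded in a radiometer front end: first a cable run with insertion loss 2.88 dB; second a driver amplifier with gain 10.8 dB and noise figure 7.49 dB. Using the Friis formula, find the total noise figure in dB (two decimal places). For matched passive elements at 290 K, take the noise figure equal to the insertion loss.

10.37 dB

Convert to linear (a loss of L dB is a gain of −L dB): F_i = 10^(NF_i/10), G_i = 10^(G_i,dB/10)
  Stage 1: F_1 = 10^(2.88/10) = 1.941, G_1 = 10^(−2.88/10) = 0.5152
  Stage 2: F_2 = 10^(7.49/10) = 5.610, G_2 = 10^(10.8/10) = 12.02
Friis cascade:
  F = 1.941 + (5.610 − 1)/0.5152 = 10.89
NF = 10 log₁₀(10.89) = 10.37 dB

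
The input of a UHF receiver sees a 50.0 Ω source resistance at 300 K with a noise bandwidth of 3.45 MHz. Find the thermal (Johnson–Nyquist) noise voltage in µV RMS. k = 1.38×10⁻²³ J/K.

V_n = √(4kTRB)
4kTRB = 4 × 1.38×10⁻²³ × 300 × 5.00×10¹ × 3.45×10⁶ = 2.86×10⁻¹² V²
V_n = √(2.86×10⁻¹²) = 1.69×10⁻⁶ V = 1.69 µV

1.69 µV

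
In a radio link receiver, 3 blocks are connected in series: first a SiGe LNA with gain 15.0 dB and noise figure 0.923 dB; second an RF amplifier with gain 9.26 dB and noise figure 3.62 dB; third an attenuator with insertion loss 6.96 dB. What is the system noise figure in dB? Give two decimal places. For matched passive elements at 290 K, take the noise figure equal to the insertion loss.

1.12 dB

Convert to linear (a loss of L dB is a gain of −L dB): F_i = 10^(NF_i/10), G_i = 10^(G_i,dB/10)
  Stage 1: F_1 = 10^(0.923/10) = 1.237, G_1 = 10^(15.0/10) = 31.62
  Stage 2: F_2 = 10^(3.62/10) = 2.301, G_2 = 10^(9.26/10) = 8.433
  Stage 3: F_3 = 10^(6.96/10) = 4.966, G_3 = 10^(−6.96/10) = 0.2014
Friis cascade:
  F = 1.237 + (2.301 − 1)/31.62 + (4.966 − 1)/266.7 = 1.293
NF = 10 log₁₀(1.293) = 1.12 dB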